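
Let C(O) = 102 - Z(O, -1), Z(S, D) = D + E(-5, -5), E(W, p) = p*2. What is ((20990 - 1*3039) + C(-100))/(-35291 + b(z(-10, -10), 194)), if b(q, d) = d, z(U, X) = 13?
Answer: -18064/35097 ≈ -0.51469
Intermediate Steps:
E(W, p) = 2*p
Z(S, D) = -10 + D (Z(S, D) = D + 2*(-5) = D - 10 = -10 + D)
C(O) = 113 (C(O) = 102 - (-10 - 1) = 102 - 1*(-11) = 102 + 11 = 113)
((20990 - 1*3039) + C(-100))/(-35291 + b(z(-10, -10), 194)) = ((20990 - 1*3039) + 113)/(-35291 + 194) = ((20990 - 3039) + 113)/(-35097) = (17951 + 113)*(-1/35097) = 18064*(-1/35097) = -18064/35097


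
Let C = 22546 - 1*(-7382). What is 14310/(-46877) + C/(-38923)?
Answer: -1959922986/1824593471 ≈ -1.0742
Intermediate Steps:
C = 29928 (C = 22546 + 7382 = 29928)
14310/(-46877) + C/(-38923) = 14310/(-46877) + 29928/(-38923) = 14310*(-1/46877) + 29928*(-1/38923) = -14310/46877 - 29928/38923 = -1959922986/1824593471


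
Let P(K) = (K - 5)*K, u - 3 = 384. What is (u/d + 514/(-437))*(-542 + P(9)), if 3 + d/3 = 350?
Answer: 2683670/6593 ≈ 407.05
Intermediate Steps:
u = 387 (u = 3 + 384 = 387)
d = 1041 (d = -9 + 3*350 = -9 + 1050 = 1041)
P(K) = K*(-5 + K) (P(K) = (-5 + K)*K = K*(-5 + K))
(u/d + 514/(-437))*(-542 + P(9)) = (387/1041 + 514/(-437))*(-542 + 9*(-5 + 9)) = (387*(1/1041) + 514*(-1/437))*(-542 + 9*4) = (129/347 - 514/437)*(-542 + 36) = -121985/151639*(-506) = 2683670/6593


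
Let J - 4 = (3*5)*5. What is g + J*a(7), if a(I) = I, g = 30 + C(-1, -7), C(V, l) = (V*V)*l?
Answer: 576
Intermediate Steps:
C(V, l) = l*V**2 (C(V, l) = V**2*l = l*V**2)
g = 23 (g = 30 - 7*(-1)**2 = 30 - 7*1 = 30 - 7 = 23)
J = 79 (J = 4 + (3*5)*5 = 4 + 15*5 = 4 + 75 = 79)
g + J*a(7) = 23 + 79*7 = 23 + 553 = 576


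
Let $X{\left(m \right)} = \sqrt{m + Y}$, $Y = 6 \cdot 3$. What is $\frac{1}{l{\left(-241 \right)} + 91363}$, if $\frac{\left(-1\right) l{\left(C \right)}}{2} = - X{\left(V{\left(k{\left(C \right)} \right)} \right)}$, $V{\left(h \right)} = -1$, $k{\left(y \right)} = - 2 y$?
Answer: $\frac{91363}{8347197701} - \frac{2 \sqrt{17}}{8347197701} \approx 1.0944 \cdot 10^{-5}$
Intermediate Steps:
$Y = 18$
$X{\left(m \right)} = \sqrt{18 + m}$ ($X{\left(m \right)} = \sqrt{m + 18} = \sqrt{18 + m}$)
$l{\left(C \right)} = 2 \sqrt{17}$ ($l{\left(C \right)} = - 2 \left(- \sqrt{18 - 1}\right) = - 2 \left(- \sqrt{17}\right) = 2 \sqrt{17}$)
$\frac{1}{l{\left(-241 \right)} + 91363} = \frac{1}{2 \sqrt{17} + 91363} = \frac{1}{91363 + 2 \sqrt{17}}$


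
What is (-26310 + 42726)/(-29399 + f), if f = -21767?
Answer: -8208/25583 ≈ -0.32084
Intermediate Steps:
(-26310 + 42726)/(-29399 + f) = (-26310 + 42726)/(-29399 - 21767) = 16416/(-51166) = 16416*(-1/51166) = -8208/25583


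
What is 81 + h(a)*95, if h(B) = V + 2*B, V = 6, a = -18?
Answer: -2769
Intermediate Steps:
h(B) = 6 + 2*B
81 + h(a)*95 = 81 + (6 + 2*(-18))*95 = 81 + (6 - 36)*95 = 81 - 30*95 = 81 - 2850 = -2769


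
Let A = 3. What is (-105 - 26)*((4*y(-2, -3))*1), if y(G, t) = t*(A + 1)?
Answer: 6288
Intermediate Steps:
y(G, t) = 4*t (y(G, t) = t*(3 + 1) = t*4 = 4*t)
(-105 - 26)*((4*y(-2, -3))*1) = (-105 - 26)*((4*(4*(-3)))*1) = -131*4*(-12) = -(-6288) = -131*(-48) = 6288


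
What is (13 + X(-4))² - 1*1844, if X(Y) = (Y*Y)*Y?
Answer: 757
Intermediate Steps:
X(Y) = Y³ (X(Y) = Y²*Y = Y³)
(13 + X(-4))² - 1*1844 = (13 + (-4)³)² - 1*1844 = (13 - 64)² - 1844 = (-51)² - 1844 = 2601 - 1844 = 757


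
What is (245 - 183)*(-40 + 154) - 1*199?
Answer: 6869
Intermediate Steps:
(245 - 183)*(-40 + 154) - 1*199 = 62*114 - 199 = 7068 - 199 = 6869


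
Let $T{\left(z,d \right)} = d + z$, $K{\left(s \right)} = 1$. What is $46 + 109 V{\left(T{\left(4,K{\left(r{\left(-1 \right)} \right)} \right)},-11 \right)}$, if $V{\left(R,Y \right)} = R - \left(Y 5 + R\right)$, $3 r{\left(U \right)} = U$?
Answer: $6041$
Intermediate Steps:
$r{\left(U \right)} = \frac{U}{3}$
$V{\left(R,Y \right)} = - 5 Y$ ($V{\left(R,Y \right)} = R - \left(5 Y + R\right) = R - \left(R + 5 Y\right) = - 5 Y$)
$46 + 109 V{\left(T{\left(4,K{\left(r{\left(-1 \right)} \right)} \right)},-11 \right)} = 46 + 109 \left(\left(-5\right) \left(-11\right)\right) = 46 + 109 \cdot 55 = 46 + 5995 = 6041$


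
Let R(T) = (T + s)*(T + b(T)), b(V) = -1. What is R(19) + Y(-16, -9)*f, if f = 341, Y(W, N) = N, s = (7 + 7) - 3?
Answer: -2529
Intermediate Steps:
s = 11 (s = 14 - 3 = 11)
R(T) = (-1 + T)*(11 + T) (R(T) = (T + 11)*(T - 1) = (11 + T)*(-1 + T) = (-1 + T)*(11 + T))
R(19) + Y(-16, -9)*f = (-11 + 19² + 10*19) - 9*341 = (-11 + 361 + 190) - 3069 = 540 - 3069 = -2529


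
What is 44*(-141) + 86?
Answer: -6118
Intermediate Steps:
44*(-141) + 86 = -6204 + 86 = -6118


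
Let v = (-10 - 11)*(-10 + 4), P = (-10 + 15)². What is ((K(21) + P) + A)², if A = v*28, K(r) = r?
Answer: 12773476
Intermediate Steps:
P = 25 (P = 5² = 25)
v = 126 (v = -21*(-6) = 126)
A = 3528 (A = 126*28 = 3528)
((K(21) + P) + A)² = ((21 + 25) + 3528)² = (46 + 3528)² = 3574² = 12773476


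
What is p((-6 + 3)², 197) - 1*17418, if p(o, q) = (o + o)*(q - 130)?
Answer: -16212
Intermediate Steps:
p(o, q) = 2*o*(-130 + q) (p(o, q) = (2*o)*(-130 + q) = 2*o*(-130 + q))
p((-6 + 3)², 197) - 1*17418 = 2*(-6 + 3)²*(-130 + 197) - 1*17418 = 2*(-3)²*67 - 17418 = 2*9*67 - 17418 = 1206 - 17418 = -16212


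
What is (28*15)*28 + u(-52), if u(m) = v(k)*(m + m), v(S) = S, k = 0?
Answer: 11760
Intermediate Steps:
u(m) = 0 (u(m) = 0*(m + m) = 0*(2*m) = 0)
(28*15)*28 + u(-52) = (28*15)*28 + 0 = 420*28 + 0 = 11760 + 0 = 11760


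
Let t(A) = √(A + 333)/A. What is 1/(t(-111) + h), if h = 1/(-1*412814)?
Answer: 45822354/340830797081 - 170415398596*√222/340830797081 ≈ -7.4497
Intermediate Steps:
h = -1/412814 (h = 1/(-412814) = -1/412814 ≈ -2.4224e-6)
t(A) = √(333 + A)/A
1/(t(-111) + h) = 1/(√(333 - 111)/(-111) - 1/412814) = 1/(-√222/111 - 1/412814) = 1/(-1/412814 - √222/111)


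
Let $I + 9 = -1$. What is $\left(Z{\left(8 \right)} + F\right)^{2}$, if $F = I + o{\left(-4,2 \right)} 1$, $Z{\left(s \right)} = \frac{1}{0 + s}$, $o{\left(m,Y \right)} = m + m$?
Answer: $\frac{20449}{64} \approx 319.52$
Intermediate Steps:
$I = -10$ ($I = -9 - 1 = -10$)
$o{\left(m,Y \right)} = 2 m$
$Z{\left(s \right)} = \frac{1}{s}$
$F = -18$ ($F = -10 + 2 \left(-4\right) 1 = -10 - 8 = -18$)
$\left(Z{\left(8 \right)} + F\right)^{2} = \left(\frac{1}{8} - 18\right)^{2} = \left(- \frac{143}{8}\right)^{2} = \frac{20449}{64}$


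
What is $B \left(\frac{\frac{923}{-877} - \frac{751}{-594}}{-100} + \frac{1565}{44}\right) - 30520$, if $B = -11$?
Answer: $- \frac{29277877477}{947160} \approx -30911.0$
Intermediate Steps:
$B \left(\frac{\frac{923}{-877} - \frac{751}{-594}}{-100} + \frac{1565}{44}\right) - 30520 = - 11 \left(\frac{\frac{923}{-877} - \frac{751}{-594}}{-100} + \frac{1565}{44}\right) - 30520 = - 11 \left(\left(923 \left(- \frac{1}{877}\right) - - \frac{751}{594}\right) \left(- \frac{1}{100}\right) + 1565 \cdot \frac{1}{44}\right) - 30520 = - 11 \left(\left(- \frac{923}{877} + \frac{751}{594}\right) \left(- \frac{1}{100}\right) + \frac{1565}{44}\right) - 30520 = - 11 \left(\frac{110365}{520938} \left(- \frac{1}{100}\right) + \frac{1565}{44}\right) - 30520 = - 11 \left(- \frac{22073}{10418760} + \frac{1565}{44}\right) - 30520 = \left(-11\right) \frac{370554277}{10418760} - 30520 = - \frac{370554277}{947160} - 30520 = - \frac{29277877477}{947160}$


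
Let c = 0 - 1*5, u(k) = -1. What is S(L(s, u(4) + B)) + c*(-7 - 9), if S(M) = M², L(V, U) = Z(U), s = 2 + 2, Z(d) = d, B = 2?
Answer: 81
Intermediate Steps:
s = 4
L(V, U) = U
c = -5 (c = 0 - 5 = -5)
S(L(s, u(4) + B)) + c*(-7 - 9) = (-1 + 2)² - 5*(-7 - 9) = 1² - 5*(-16) = 1 + 80 = 81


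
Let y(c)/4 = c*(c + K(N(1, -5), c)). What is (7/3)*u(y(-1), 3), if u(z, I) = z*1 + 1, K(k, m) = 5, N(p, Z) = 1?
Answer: -35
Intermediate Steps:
y(c) = 4*c*(5 + c) (y(c) = 4*(c*(c + 5)) = 4*(c*(5 + c)) = 4*c*(5 + c))
u(z, I) = 1 + z (u(z, I) = z + 1 = 1 + z)
(7/3)*u(y(-1), 3) = (7/3)*(1 + 4*(-1)*(5 - 1)) = ((⅓)*7)*(1 + 4*(-1)*4) = 7*(1 - 16)/3 = (7/3)*(-15) = -35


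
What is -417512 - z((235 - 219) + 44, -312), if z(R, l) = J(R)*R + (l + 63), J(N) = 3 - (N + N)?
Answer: -410243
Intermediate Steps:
J(N) = 3 - 2*N
z(R, l) = 63 + l + R*(3 - 2*R) (z(R, l) = (3 - 2*R)*R + (l + 63) = R*(3 - 2*R) + (63 + l) = 63 + l + R*(3 - 2*R))
-417512 - z((235 - 219) + 44, -312) = -417512 - (63 - 312 - ((235 - 219) + 44)*(-3 + 2*((235 - 219) + 44))) = -417512 - (63 - 312 - (16 + 44)*(-3 + 2*(16 + 44))) = -417512 - (63 - 312 - 1*60*(-3 + 2*60)) = -417512 - (63 - 312 - 1*60*(-3 + 120)) = -417512 - (63 - 312 - 1*60*117) = -417512 - (63 - 312 - 7020) = -417512 - 1*(-7269) = -417512 + 7269 = -410243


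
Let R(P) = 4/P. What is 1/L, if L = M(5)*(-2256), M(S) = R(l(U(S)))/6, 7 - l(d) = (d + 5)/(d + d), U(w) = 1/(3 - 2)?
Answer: -1/376 ≈ -0.0026596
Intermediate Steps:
U(w) = 1 (U(w) = 1/1 = 1)
l(d) = 7 - (5 + d)/(2*d) (l(d) = 7 - (d + 5)/(d + d) = 7 - (5 + d)/(2*d))
M(S) = 1/6 (M(S) = (4/(((1/2)*(-5 + 13*1)/1)))/6 = (4/(((1/2)*1*(-5 + 13))))*(1/6) = (4/(((1/2)*1*8)))*(1/6) = (4/4)*(1/6) = (4*(1/4))*(1/6) = 1*(1/6) = 1/6)
L = -376 (L = (1/6)*(-2256) = -376)
1/L = 1/(-376) = -1/376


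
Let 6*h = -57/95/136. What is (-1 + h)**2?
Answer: 1852321/1849600 ≈ 1.0015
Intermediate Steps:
h = -1/1360 (h = (-57/95/136)/6 = (-57*1/95*(1/136))/6 = (-3/5*1/136)/6 = (1/6)*(-3/680) = -1/1360 ≈ -0.00073529)
(-1 + h)**2 = (-1 - 1/1360)**2 = (-1361/1360)**2 = 1852321/1849600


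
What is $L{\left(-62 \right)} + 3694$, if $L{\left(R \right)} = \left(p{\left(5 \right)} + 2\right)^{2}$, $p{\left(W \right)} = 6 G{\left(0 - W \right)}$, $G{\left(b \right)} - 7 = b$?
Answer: $3890$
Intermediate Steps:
$G{\left(b \right)} = 7 + b$
$p{\left(W \right)} = 42 - 6 W$ ($p{\left(W \right)} = 6 \left(7 + \left(0 - W\right)\right) = 6 \left(7 - W\right) = 42 - 6 W$)
$L{\left(R \right)} = 196$ ($L{\left(R \right)} = \left(\left(42 - 30\right) + 2\right)^{2} = \left(12 + 2\right)^{2} = 14^{2} = 196$)
$L{\left(-62 \right)} + 3694 = 196 + 3694 = 3890$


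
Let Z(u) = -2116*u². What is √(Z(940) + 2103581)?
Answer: I*√1867594019 ≈ 43216.0*I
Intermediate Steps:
√(Z(940) + 2103581) = √(-2116*940² + 2103581) = √(-2116*883600 + 2103581) = √(-1869697600 + 2103581) = √(-1867594019) = I*√1867594019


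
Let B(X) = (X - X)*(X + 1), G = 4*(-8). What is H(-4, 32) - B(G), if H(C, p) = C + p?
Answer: 28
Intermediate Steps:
G = -32
B(X) = 0 (B(X) = 0*(1 + X) = 0)
H(-4, 32) - B(G) = (-4 + 32) - 1*0 = 28 + 0 = 28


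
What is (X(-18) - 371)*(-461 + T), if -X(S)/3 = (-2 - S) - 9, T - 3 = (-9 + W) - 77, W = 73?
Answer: 184632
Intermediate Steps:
T = -10 (T = 3 + ((-9 + 73) - 77) = 3 + (64 - 77) = 3 - 13 = -10)
X(S) = 33 + 3*S (X(S) = -3*((-2 - S) - 9) = -3*(-11 - S) = 33 + 3*S)
(X(-18) - 371)*(-461 + T) = ((33 + 3*(-18)) - 371)*(-461 - 10) = ((33 - 54) - 371)*(-471) = (-21 - 371)*(-471) = -392*(-471) = 184632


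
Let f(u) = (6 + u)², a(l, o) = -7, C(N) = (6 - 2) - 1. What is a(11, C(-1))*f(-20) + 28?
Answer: -1344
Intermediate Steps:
C(N) = 3 (C(N) = 4 - 1 = 3)
a(11, C(-1))*f(-20) + 28 = -7*(6 - 20)² + 28 = -7*(-14)² + 28 = -7*196 + 28 = -1372 + 28 = -1344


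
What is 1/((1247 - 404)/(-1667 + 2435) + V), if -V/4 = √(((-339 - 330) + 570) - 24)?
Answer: 71936/129053809 + 262144*I*√123/129053809 ≈ 0.00055741 + 0.022528*I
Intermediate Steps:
V = -4*I*√123 (V = -4*√(((-339 - 330) + 570) - 24) = -4*√((-669 + 570) - 24) = -4*√(-99 - 24) = -4*I*√123 ≈ -44.362*I)
1/((1247 - 404)/(-1667 + 2435) + V) = 1/((1247 - 404)/(-1667 + 2435) - 4*I*√123) = 1/(843/768 - 4*I*√123) = 1/(843*(1/768) - 4*I*√123) = 1/(281/256 - 4*I*√123)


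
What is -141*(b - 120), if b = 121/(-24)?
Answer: 141047/8 ≈ 17631.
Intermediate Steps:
b = -121/24 (b = 121*(-1/24) = -121/24 ≈ -5.0417)
-141*(b - 120) = -141*(-121/24 - 120) = -141*(-3001/24) = 141047/8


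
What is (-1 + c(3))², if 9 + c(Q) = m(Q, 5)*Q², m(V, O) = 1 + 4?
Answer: 1225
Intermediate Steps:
m(V, O) = 5
c(Q) = -9 + 5*Q²
(-1 + c(3))² = (-1 + (-9 + 5*3²))² = (-1 + (-9 + 5*9))² = (-1 + (-9 + 45))² = (-1 + 36)² = 35² = 1225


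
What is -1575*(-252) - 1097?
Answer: 395803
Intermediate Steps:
-1575*(-252) - 1097 = 396900 - 1097 = 395803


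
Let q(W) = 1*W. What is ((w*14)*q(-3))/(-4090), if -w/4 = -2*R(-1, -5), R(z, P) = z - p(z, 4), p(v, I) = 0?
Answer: -168/2045 ≈ -0.082152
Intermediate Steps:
R(z, P) = z (R(z, P) = z - 1*0 = z + 0 = z)
q(W) = W
w = -8 (w = -(-8)*(-1) = -4*2 = -8)
((w*14)*q(-3))/(-4090) = (-8*14*(-3))/(-4090) = -112*(-3)*(-1/4090) = 336*(-1/4090) = -168/2045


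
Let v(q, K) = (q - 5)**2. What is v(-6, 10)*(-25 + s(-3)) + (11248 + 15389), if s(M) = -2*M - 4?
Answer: 23854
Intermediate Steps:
s(M) = -4 - 2*M
v(q, K) = (-5 + q)**2
v(-6, 10)*(-25 + s(-3)) + (11248 + 15389) = (-5 - 6)**2*(-25 + (-4 - 2*(-3))) + (11248 + 15389) = (-11)**2*(-25 + (-4 + 6)) + 26637 = 121*(-25 + 2) + 26637 = 121*(-23) + 26637 = -2783 + 26637 = 23854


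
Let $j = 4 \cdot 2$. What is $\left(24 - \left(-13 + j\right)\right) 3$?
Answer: $87$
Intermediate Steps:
$j = 8$
$\left(24 - \left(-13 + j\right)\right) 3 = \left(24 + \left(13 - 8\right)\right) 3 = \left(24 + 5\right) 3 = 29 \cdot 3 = 87$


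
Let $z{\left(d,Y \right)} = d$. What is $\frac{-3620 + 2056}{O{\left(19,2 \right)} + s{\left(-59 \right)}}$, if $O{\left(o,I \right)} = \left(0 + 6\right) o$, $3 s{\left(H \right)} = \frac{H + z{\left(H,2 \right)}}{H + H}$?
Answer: $- \frac{4692}{343} \approx -13.679$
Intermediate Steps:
$s{\left(H \right)} = \frac{1}{3}$ ($s{\left(H \right)} = \frac{\left(H + H\right) \frac{1}{H + H}}{3} = \frac{2 H \frac{1}{2 H}}{3} = \frac{1}{3} \cdot 1 = \frac{1}{3}$)
$O{\left(o,I \right)} = 6 o$
$\frac{-3620 + 2056}{O{\left(19,2 \right)} + s{\left(-59 \right)}} = \frac{-3620 + 2056}{6 \cdot 19 + \frac{1}{3}} = - \frac{1564}{114 + \frac{1}{3}} = - \frac{1564}{\frac{343}{3}} = \left(-1564\right) \frac{3}{343} = - \frac{4692}{343}$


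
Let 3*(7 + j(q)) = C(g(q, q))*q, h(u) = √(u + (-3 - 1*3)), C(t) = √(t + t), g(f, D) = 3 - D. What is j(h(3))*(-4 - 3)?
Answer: 49 - 7*I*√6*√(3 - I*√3)/3 ≈ 46.247 - 10.275*I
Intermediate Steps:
C(t) = √2*√t (C(t) = √(2*t) = √2*√t)
h(u) = √(-6 + u) (h(u) = √(u + (-3 - 3)) = √(u - 6) = √(-6 + u))
j(q) = -7 + q*√2*√(3 - q)/3 (j(q) = -7 + ((√2*√(3 - q))*q)/3 = -7 + (q*√2*√(3 - q))/3 = -7 + q*√2*√(3 - q)/3)
j(h(3))*(-4 - 3) = (-7 + √(-6 + 3)*√(6 - 2*√(-6 + 3))/3)*(-4 - 3) = (-7 + √(-3)*√(6 - 2*I*√3)/3)*(-7) = (-7 + (I*√3)*√(6 - 2*I*√3)/3)*(-7) = (-7 + I*√3*√(6 - 2*I*√3)/3)*(-7) = 49 - 7*I*√3*√(6 - 2*I*√3)/3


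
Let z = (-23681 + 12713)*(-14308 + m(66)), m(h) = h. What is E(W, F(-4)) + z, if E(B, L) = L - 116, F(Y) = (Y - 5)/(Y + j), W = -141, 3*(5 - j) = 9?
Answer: 312412289/2 ≈ 1.5621e+8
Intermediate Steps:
j = 2 (j = 5 - ⅓*9 = 5 - 3 = 2)
F(Y) = (-5 + Y)/(2 + Y) (F(Y) = (Y - 5)/(Y + 2) = (-5 + Y)/(2 + Y))
E(B, L) = -116 + L
z = 156206256 (z = (-23681 + 12713)*(-14308 + 66) = -10968*(-14242) = 156206256)
E(W, F(-4)) + z = (-116 + (-5 - 4)/(2 - 4)) + 156206256 = (-116 - 9/(-2)) + 156206256 = (-116 - ½*(-9)) + 156206256 = (-116 + 9/2) + 156206256 = -223/2 + 156206256 = 312412289/2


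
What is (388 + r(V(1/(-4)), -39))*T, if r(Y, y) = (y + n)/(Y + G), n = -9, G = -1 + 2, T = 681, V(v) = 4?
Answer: 1288452/5 ≈ 2.5769e+5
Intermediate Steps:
G = 1
r(Y, y) = (-9 + y)/(1 + Y) (r(Y, y) = (y - 9)/(Y + 1) = (-9 + y)/(1 + Y))
(388 + r(V(1/(-4)), -39))*T = (388 + (-9 - 39)/(1 + 4))*681 = (388 - 48/5)*681 = (1892/5)*681 = 1288452/5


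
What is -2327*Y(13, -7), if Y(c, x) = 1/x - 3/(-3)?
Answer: -13962/7 ≈ -1994.6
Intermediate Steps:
Y(c, x) = 1 + 1/x (Y(c, x) = 1/x - 3*(-⅓) = 1/x + 1 = 1 + 1/x)
-2327*Y(13, -7) = -2327*(1 - 7)/(-7) = -(-2327)*(-6)/7 = -2327*6/7 = -13962/7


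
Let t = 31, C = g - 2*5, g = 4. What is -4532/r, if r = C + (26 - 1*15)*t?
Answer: -4532/335 ≈ -13.528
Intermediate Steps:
C = -6 (C = 4 - 2*5 = 4 - 10 = -6)
r = 335 (r = -6 + (26 - 1*15)*31 = -6 + (26 - 15)*31 = -6 + 11*31 = -6 + 341 = 335)
-4532/r = -4532/335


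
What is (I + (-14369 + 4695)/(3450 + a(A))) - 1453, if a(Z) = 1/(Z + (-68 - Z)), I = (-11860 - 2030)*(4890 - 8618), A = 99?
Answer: 12147645119901/234599 ≈ 5.1780e+7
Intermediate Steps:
I = 51781920 (I = -13890*(-3728) = 51781920)
a(Z) = -1/68 (a(Z) = 1/(-68) = -1/68)
(I + (-14369 + 4695)/(3450 + a(A))) - 1453 = (51781920 + (-14369 + 4695)/(3450 - 1/68)) - 1453 = (51781920 - 9674/234599/68) - 1453 = (51781920 - 9674*68/234599) - 1453 = (51781920 - 657832/234599) - 1453 = 12147985992248/234599 - 1453 = 12147645119901/234599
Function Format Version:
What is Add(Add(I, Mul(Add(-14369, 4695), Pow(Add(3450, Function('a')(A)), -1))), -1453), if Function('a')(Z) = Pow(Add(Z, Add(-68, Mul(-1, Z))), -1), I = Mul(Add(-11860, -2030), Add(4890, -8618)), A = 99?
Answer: Rational(12147645119901, 234599) ≈ 5.1780e+7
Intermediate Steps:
I = 51781920 (I = Mul(-13890, -3728) = 51781920)
Function('a')(Z) = Rational(-1, 68) (Function('a')(Z) = Pow(-68, -1) = Rational(-1, 68))
Add(Add(I, Mul(Add(-14369, 4695), Pow(Add(3450, Function('a')(A)), -1))), -1453) = Add(Add(51781920, Mul(Add(-14369, 4695), Pow(Add(3450, Rational(-1, 68)), -1))), -1453) = Add(Add(51781920, Mul(-9674, Pow(Rational(234599, 68), -1))), -1453) = Add(Add(51781920, Mul(-9674, Rational(68, 234599))), -1453) = Add(Add(51781920, Rational(-657832, 234599)), -1453) = Add(Rational(12147985992248, 234599), -1453) = Rational(12147645119901, 234599)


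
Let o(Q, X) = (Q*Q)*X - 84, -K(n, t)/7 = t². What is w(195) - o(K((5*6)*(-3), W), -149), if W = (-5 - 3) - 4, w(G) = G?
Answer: 151393815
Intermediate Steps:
W = -12 (W = -8 - 4 = -12)
K(n, t) = -7*t²
o(Q, X) = -84 + X*Q² (o(Q, X) = Q²*X - 84 = X*Q² - 84 = -84 + X*Q²)
w(195) - o(K((5*6)*(-3), W), -149) = 195 - (-84 - 149*(-7*(-12)²)²) = 195 - (-84 - 149*(-7*144)²) = 195 - (-84 - 149*(-1008)²) = 195 - (-84 - 149*1016064) = 195 - (-84 - 151393536) = 195 - 1*(-151393620) = 195 + 151393620 = 151393815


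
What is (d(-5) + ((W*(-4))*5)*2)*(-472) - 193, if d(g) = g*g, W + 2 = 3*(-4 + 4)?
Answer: -49753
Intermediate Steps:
W = -2 (W = -2 + 3*(-4 + 4) = -2 + 3*0 = -2 + 0 = -2)
d(g) = g²
(d(-5) + ((W*(-4))*5)*2)*(-472) - 193 = ((-5)² + (-2*(-4)*5)*2)*(-472) - 193 = (25 + (8*5)*2)*(-472) - 193 = (25 + 40*2)*(-472) - 193 = (25 + 80)*(-472) - 193 = 105*(-472) - 193 = -49560 - 193 = -49753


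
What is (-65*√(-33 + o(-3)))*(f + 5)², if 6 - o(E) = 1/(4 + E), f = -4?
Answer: -130*I*√7 ≈ -343.95*I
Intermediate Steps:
o(E) = 6 - 1/(4 + E)
(-65*√(-33 + o(-3)))*(f + 5)² = (-65*√(-33 + (23 + 6*(-3))/(4 - 3)))*(-4 + 5)² = -65*√(-33 + (23 - 18)/1)*1² = -65*√(-33 + 1*5)*1 = -65*√(-33 + 5)*1 = -130*I*√7*1 = -130*I*√7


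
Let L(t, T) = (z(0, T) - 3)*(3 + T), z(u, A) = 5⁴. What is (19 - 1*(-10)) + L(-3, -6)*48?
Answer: -89539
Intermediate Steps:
z(u, A) = 625
L(t, T) = 1866 + 622*T (L(t, T) = (625 - 3)*(3 + T) = 622*(3 + T) = 1866 + 622*T)
(19 - 1*(-10)) + L(-3, -6)*48 = (19 - 1*(-10)) + (1866 + 622*(-6))*48 = (19 + 10) + (1866 - 3732)*48 = 29 - 1866*48 = 29 - 89568 = -89539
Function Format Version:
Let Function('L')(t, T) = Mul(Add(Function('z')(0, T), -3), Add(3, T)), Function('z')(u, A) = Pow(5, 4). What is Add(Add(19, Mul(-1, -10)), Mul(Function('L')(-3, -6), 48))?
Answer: -89539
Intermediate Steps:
Function('z')(u, A) = 625
Function('L')(t, T) = Add(1866, Mul(622, T)) (Function('L')(t, T) = Mul(Add(625, -3), Add(3, T)) = Mul(622, Add(3, T)) = Add(1866, Mul(622, T)))
Add(Add(19, Mul(-1, -10)), Mul(Function('L')(-3, -6), 48)) = Add(Add(19, Mul(-1, -10)), Mul(Add(1866, Mul(622, -6)), 48)) = Add(Add(19, 10), Mul(Add(1866, -3732), 48)) = Add(29, Mul(-1866, 48)) = Add(29, -89568) = -89539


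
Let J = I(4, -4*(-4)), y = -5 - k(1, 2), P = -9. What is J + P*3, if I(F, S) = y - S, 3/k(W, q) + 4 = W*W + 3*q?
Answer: -49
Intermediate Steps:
k(W, q) = 3/(-4 + W² + 3*q) (k(W, q) = 3/(-4 + (W*W + 3*q)) = 3/(-4 + (W² + 3*q)) = 3/(-4 + W² + 3*q))
y = -6 (y = -5 - 3/(-4 + 1² + 3*2) = -5 - 3/(-4 + 1 + 6) = -5 - 3/3 = -5 - 1*1 = -5 - 1 = -6)
I(F, S) = -6 - S
J = -22 (J = -6 - (-4)*(-4) = -6 - 1*16 = -6 - 16 = -22)
J + P*3 = -22 - 9*3 = -22 - 27 = -49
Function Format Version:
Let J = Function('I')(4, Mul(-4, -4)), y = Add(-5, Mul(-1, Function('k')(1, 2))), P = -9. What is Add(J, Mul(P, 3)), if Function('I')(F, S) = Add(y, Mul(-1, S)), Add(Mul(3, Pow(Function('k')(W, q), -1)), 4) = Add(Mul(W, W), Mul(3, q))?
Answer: -49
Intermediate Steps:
Function('k')(W, q) = Mul(3, Pow(Add(-4, Pow(W, 2), Mul(3, q)), -1)) (Function('k')(W, q) = Mul(3, Pow(Add(-4, Add(Mul(W, W), Mul(3, q))), -1)) = Mul(3, Pow(Add(-4, Add(Pow(W, 2), Mul(3, q))), -1)) = Mul(3, Pow(Add(-4, Pow(W, 2), Mul(3, q)), -1)))
y = -6 (y = Add(-5, Mul(-1, Mul(3, Pow(Add(-4, Pow(1, 2), Mul(3, 2)), -1)))) = Add(-5, Mul(-1, Mul(3, Pow(Add(-4, 1, 6), -1)))) = Add(-5, Mul(-1, Mul(3, Pow(3, -1)))) = Add(-5, Mul(-1, Mul(3, Rational(1, 3)))) = Add(-5, Mul(-1, 1)) = Add(-5, -1) = -6)
Function('I')(F, S) = Add(-6, Mul(-1, S))
J = -22 (J = Add(-6, Mul(-1, Mul(-4, -4))) = Add(-6, Mul(-1, 16)) = Add(-6, -16) = -22)
Add(J, Mul(P, 3)) = Add(-22, Mul(-9, 3)) = Add(-22, -27) = -49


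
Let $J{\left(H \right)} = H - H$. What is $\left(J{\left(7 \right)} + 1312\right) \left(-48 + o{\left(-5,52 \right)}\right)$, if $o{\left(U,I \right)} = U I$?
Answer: $-404096$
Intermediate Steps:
$o{\left(U,I \right)} = I U$
$J{\left(H \right)} = 0$
$\left(J{\left(7 \right)} + 1312\right) \left(-48 + o{\left(-5,52 \right)}\right) = \left(0 + 1312\right) \left(-48 + 52 \left(-5\right)\right) = 1312 \left(-48 - 260\right) = 1312 \left(-308\right) = -404096$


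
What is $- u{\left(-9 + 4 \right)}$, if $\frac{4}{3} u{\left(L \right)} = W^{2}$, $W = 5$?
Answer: $- \frac{75}{4} \approx -18.75$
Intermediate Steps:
$u{\left(L \right)} = \frac{75}{4}$ ($u{\left(L \right)} = \frac{3 \cdot 5^{2}}{4} = \frac{3}{4} \cdot 25 = \frac{75}{4}$)
$- u{\left(-9 + 4 \right)} = \left(-1\right) \frac{75}{4} = - \frac{75}{4}$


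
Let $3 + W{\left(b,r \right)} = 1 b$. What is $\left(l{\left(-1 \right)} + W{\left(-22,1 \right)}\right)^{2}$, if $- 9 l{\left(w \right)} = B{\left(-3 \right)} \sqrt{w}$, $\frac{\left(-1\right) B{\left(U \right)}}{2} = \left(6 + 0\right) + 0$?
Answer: $\frac{5609}{9} - \frac{200 i}{3} \approx 623.22 - 66.667 i$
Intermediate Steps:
$B{\left(U \right)} = -12$ ($B{\left(U \right)} = - 2 \left(\left(6 + 0\right) + 0\right) = - 2 \left(6 + 0\right) = \left(-2\right) 6 = -12$)
$W{\left(b,r \right)} = -3 + b$ ($W{\left(b,r \right)} = -3 + 1 b = -3 + b$)
$l{\left(w \right)} = \frac{4 \sqrt{w}}{3}$ ($l{\left(w \right)} = - \frac{\left(-12\right) \sqrt{w}}{9} = \frac{4 \sqrt{w}}{3}$)
$\left(l{\left(-1 \right)} + W{\left(-22,1 \right)}\right)^{2} = \left(\frac{4 \sqrt{-1}}{3} - 25\right)^{2} = \left(\frac{4 i}{3} - 25\right)^{2} = \left(-25 + \frac{4 i}{3}\right)^{2}$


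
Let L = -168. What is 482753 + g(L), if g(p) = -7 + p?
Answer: 482578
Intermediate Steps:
482753 + g(L) = 482753 + (-7 - 168) = 482753 - 175 = 482578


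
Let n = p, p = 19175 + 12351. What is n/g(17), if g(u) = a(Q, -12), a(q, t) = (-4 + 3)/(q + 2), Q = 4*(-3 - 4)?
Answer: 819676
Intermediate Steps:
p = 31526
Q = -28 (Q = 4*(-7) = -28)
a(q, t) = -1/(2 + q)
g(u) = 1/26 (g(u) = -1/(2 - 28) = -1/(-26) = -1*(-1/26) = 1/26)
n = 31526
n/g(17) = 31526/(1/26) = 31526*26 = 819676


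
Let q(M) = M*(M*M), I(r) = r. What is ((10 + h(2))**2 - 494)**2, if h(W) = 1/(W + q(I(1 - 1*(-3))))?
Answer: 2941029493249/18974736 ≈ 1.5500e+5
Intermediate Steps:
q(M) = M**3 (q(M) = M*M**2 = M**3)
h(W) = 1/(64 + W) (h(W) = 1/(W + (1 - 1*(-3))**3) = 1/(W + (1 + 3)**3) = 1/(W + 4**3) = 1/(W + 64) = 1/(64 + W))
((10 + h(2))**2 - 494)**2 = ((10 + 1/(64 + 2))**2 - 494)**2 = ((10 + 1/66)**2 - 494)**2 = ((661/66)**2 - 494)**2 = (436921/4356 - 494)**2 = (-1714943/4356)**2 = 2941029493249/18974736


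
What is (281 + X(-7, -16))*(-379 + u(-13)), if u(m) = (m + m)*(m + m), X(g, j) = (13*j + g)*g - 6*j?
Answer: 558954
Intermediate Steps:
X(g, j) = -6*j + g*(g + 13*j) (X(g, j) = (g + 13*j)*g - 6*j = g*(g + 13*j) - 6*j = -6*j + g*(g + 13*j))
u(m) = 4*m² (u(m) = (2*m)*(2*m) = 4*m²)
(281 + X(-7, -16))*(-379 + u(-13)) = (281 + ((-7)² - 6*(-16) + 13*(-7)*(-16)))*(-379 + 4*(-13)²) = (281 + (49 + 96 + 1456))*(-379 + 4*169) = (281 + 1601)*(-379 + 676) = 1882*297 = 558954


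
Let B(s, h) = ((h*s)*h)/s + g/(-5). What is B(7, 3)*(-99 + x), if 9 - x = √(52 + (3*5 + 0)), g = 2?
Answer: -774 - 43*√67/5 ≈ -844.39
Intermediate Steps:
B(s, h) = -⅖ + h² (B(s, h) = ((h*s)*h)/s + 2/(-5) = (s*h²)/s + 2*(-⅕) = h² - ⅖ = -⅖ + h²)
x = 9 - √67 (x = 9 - √(52 + (3*5 + 0)) = 9 - √(52 + (15 + 0)) = 9 - √(52 + 15) = 9 - √67 ≈ 0.81465)
B(7, 3)*(-99 + x) = (-⅖ + 3²)*(-99 + (9 - √67)) = (-⅖ + 9)*(-90 - √67) = 43*(-90 - √67)/5 = -774 - 43*√67/5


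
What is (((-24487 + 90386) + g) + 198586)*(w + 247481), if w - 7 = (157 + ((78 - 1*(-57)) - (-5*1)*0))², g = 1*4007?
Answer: 89341249984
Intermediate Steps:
g = 4007
w = 85271 (w = 7 + (157 + ((78 - 1*(-57)) - (-5*1)*0))² = 7 + (157 + ((78 + 57) - (-5)*0))² = 7 + (157 + (135 - 1*0))² = 7 + (157 + (135 + 0))² = 7 + (157 + 135)² = 7 + 292² = 7 + 85264 = 85271)
(((-24487 + 90386) + g) + 198586)*(w + 247481) = (((-24487 + 90386) + 4007) + 198586)*(85271 + 247481) = ((65899 + 4007) + 198586)*332752 = (69906 + 198586)*332752 = 268492*332752 = 89341249984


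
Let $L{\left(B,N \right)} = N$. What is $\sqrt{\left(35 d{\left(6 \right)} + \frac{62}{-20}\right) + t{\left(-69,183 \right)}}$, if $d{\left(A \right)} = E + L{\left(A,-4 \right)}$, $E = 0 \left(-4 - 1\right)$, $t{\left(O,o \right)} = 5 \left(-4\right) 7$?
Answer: $\frac{i \sqrt{28310}}{10} \approx 16.826 i$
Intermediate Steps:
$t{\left(O,o \right)} = -140$ ($t{\left(O,o \right)} = \left(-20\right) 7 = -140$)
$E = 0$ ($E = 0 \left(-5\right) = 0$)
$d{\left(A \right)} = -4$ ($d{\left(A \right)} = 0 - 4 = -4$)
$\sqrt{\left(35 d{\left(6 \right)} + \frac{62}{-20}\right) + t{\left(-69,183 \right)}} = \sqrt{\left(35 \left(-4\right) + \frac{62}{-20}\right) - 140} = \sqrt{\left(-140 + 62 \left(- \frac{1}{20}\right)\right) - 140} = \sqrt{\left(-140 - \frac{31}{10}\right) - 140} = \sqrt{- \frac{1431}{10} - 140} = \sqrt{- \frac{2831}{10}} = \frac{i \sqrt{28310}}{10}$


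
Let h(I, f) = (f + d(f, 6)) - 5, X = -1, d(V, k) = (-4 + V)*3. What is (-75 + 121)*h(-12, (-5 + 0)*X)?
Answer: 138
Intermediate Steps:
d(V, k) = -12 + 3*V
h(I, f) = -17 + 4*f (h(I, f) = (f + (-12 + 3*f)) - 5 = (-12 + 4*f) - 5 = -17 + 4*f)
(-75 + 121)*h(-12, (-5 + 0)*X) = (-75 + 121)*(-17 + 4*((-5 + 0)*(-1))) = 46*(-17 + 4*(-5*(-1))) = 46*(-17 + 4*5) = 46*(-17 + 20) = 46*3 = 138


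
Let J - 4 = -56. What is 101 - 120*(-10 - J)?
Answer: -4939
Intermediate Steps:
J = -52 (J = 4 - 56 = -52)
101 - 120*(-10 - J) = 101 - 120*(-10 - 1*(-52)) = 101 - 120*(-10 + 52) = 101 - 120*42 = 101 - 5040 = -4939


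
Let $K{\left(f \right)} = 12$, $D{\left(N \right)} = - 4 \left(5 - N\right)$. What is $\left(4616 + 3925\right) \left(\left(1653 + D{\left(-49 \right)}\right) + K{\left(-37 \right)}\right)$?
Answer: $12375909$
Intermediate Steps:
$D{\left(N \right)} = -20 + 4 N$
$\left(4616 + 3925\right) \left(\left(1653 + D{\left(-49 \right)}\right) + K{\left(-37 \right)}\right) = \left(4616 + 3925\right) \left(\left(1653 + \left(-20 + 4 \left(-49\right)\right)\right) + 12\right) = 8541 \left(\left(1653 - 216\right) + 12\right) = 8541 \left(1437 + 12\right) = 8541 \cdot 1449 = 12375909$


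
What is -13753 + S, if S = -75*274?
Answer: -34303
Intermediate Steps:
S = -20550
-13753 + S = -13753 - 20550 = -34303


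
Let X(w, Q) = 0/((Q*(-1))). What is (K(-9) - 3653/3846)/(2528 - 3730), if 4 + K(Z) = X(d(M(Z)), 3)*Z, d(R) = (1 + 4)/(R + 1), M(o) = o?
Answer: 19037/4622892 ≈ 0.0041180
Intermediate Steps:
d(R) = 5/(1 + R)
X(w, Q) = 0 (X(w, Q) = 0/((-Q)) = 0*(-1/Q) = 0)
K(Z) = -4 (K(Z) = -4 + 0*Z = -4 + 0 = -4)
(K(-9) - 3653/3846)/(2528 - 3730) = (-4 - 3653/3846)/(2528 - 3730) = (-4 - 3653*1/3846)/(-1202) = (-4 - 3653/3846)*(-1/1202) = -19037/3846*(-1/1202) = 19037/4622892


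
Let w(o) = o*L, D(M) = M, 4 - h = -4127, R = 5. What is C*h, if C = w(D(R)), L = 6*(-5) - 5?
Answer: -722925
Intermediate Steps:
h = 4131 (h = 4 - 1*(-4127) = 4 + 4127 = 4131)
L = -35 (L = -30 - 5 = -35)
w(o) = -35*o (w(o) = o*(-35) = -35*o)
C = -175 (C = -35*5 = -175)
C*h = -175*4131 = -722925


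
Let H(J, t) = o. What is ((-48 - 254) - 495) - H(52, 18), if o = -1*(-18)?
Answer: -815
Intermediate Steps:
o = 18
H(J, t) = 18
((-48 - 254) - 495) - H(52, 18) = ((-48 - 254) - 495) - 1*18 = (-302 - 495) - 18 = -797 - 18 = -815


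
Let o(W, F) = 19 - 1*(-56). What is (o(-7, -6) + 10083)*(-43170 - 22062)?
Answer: -662626656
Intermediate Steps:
o(W, F) = 75 (o(W, F) = 19 + 56 = 75)
(o(-7, -6) + 10083)*(-43170 - 22062) = (75 + 10083)*(-43170 - 22062) = 10158*(-65232) = -662626656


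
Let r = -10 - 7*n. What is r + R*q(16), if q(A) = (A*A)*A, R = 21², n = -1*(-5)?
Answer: 1806291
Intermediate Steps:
n = 5
R = 441
q(A) = A³ (q(A) = A²*A = A³)
r = -45 (r = -10 - 7*5 = -10 - 35 = -45)
r + R*q(16) = -45 + 441*16³ = -45 + 441*4096 = -45 + 1806336 = 1806291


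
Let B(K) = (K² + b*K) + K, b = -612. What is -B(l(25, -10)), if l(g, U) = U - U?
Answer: 0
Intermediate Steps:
l(g, U) = 0
B(K) = K² - 611*K (B(K) = (K² - 612*K) + K = K² - 611*K)
-B(l(25, -10)) = -0*(-611 + 0) = -0*(-611) = -1*0 = 0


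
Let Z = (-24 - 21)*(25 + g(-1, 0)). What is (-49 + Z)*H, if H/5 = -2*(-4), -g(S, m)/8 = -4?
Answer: -104560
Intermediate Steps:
g(S, m) = 32 (g(S, m) = -8*(-4) = 32)
H = 40 (H = 5*(-2*(-4)) = 5*8 = 40)
Z = -2565 (Z = (-24 - 21)*(25 + 32) = -45*57 = -2565)
(-49 + Z)*H = (-49 - 2565)*40 = -2614*40 = -104560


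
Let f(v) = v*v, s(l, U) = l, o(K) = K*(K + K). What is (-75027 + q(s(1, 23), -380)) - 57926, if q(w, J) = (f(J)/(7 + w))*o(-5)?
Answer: 769547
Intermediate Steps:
o(K) = 2*K² (o(K) = K*(2*K) = 2*K²)
f(v) = v²
q(w, J) = 50*J²/(7 + w) (q(w, J) = (J²/(7 + w))*(2*(-5)²) = (J²/(7 + w))*(2*25) = (J²/(7 + w))*50 = 50*J²/(7 + w))
(-75027 + q(s(1, 23), -380)) - 57926 = (-75027 + 50*(-380)²/(7 + 1)) - 57926 = (-75027 + 50*144400/8) - 57926 = (-75027 + 50*144400*(⅛)) - 57926 = (-75027 + 902500) - 57926 = 827473 - 57926 = 769547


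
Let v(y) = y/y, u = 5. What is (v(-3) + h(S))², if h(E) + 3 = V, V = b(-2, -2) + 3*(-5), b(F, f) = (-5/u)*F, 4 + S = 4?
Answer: 225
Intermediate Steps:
S = 0 (S = -4 + 4 = 0)
b(F, f) = -F (b(F, f) = (-5/5)*F = (-5*⅕)*F = -F)
V = -13 (V = -1*(-2) + 3*(-5) = 2 - 15 = -13)
v(y) = 1
h(E) = -16 (h(E) = -3 - 13 = -16)
(v(-3) + h(S))² = (1 - 16)² = (-15)² = 225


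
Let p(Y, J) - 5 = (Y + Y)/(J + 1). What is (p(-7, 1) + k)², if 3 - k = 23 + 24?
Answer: 2116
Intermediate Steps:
k = -44 (k = 3 - (23 + 24) = 3 - 1*47 = 3 - 47 = -44)
p(Y, J) = 5 + 2*Y/(1 + J) (p(Y, J) = 5 + (Y + Y)/(J + 1) = 5 + (2*Y)/(1 + J) = 5 + 2*Y/(1 + J))
(p(-7, 1) + k)² = ((5 + 2*(-7) + 5*1)/(1 + 1) - 44)² = ((5 - 14 + 5)/2 - 44)² = ((½)*(-4) - 44)² = (-2 - 44)² = (-46)² = 2116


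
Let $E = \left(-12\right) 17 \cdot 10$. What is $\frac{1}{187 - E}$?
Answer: $\frac{1}{2227} \approx 0.00044903$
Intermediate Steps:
$E = -2040$ ($E = \left(-204\right) 10 = -2040$)
$\frac{1}{187 - E} = \frac{1}{187 - -2040} = \frac{1}{187 + 2040} = \frac{1}{2227}$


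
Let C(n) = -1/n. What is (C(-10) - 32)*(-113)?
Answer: 36047/10 ≈ 3604.7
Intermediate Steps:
(C(-10) - 32)*(-113) = (-1/(-10) - 32)*(-113) = (-1*(-⅒) - 32)*(-113) = (⅒ - 32)*(-113) = -319/10*(-113) = 36047/10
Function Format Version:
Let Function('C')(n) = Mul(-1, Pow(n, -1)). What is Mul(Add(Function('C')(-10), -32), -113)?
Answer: Rational(36047, 10) ≈ 3604.7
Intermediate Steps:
Mul(Add(Function('C')(-10), -32), -113) = Mul(Add(Mul(-1, Pow(-10, -1)), -32), -113) = Mul(Add(Mul(-1, Rational(-1, 10)), -32), -113) = Mul(Add(Rational(1, 10), -32), -113) = Mul(Rational(-319, 10), -113) = Rational(36047, 10)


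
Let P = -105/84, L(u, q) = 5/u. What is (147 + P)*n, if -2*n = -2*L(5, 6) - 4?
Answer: 1749/4 ≈ 437.25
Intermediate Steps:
n = 3 (n = -(-10/5 - 4)/2 = -(-2*1 - 4)/2 = -(-2 - 4)/2 = -½*(-6) = 3)
P = -5/4 (P = -105*1/84 = -5/4 ≈ -1.2500)
(147 + P)*n = (147 - 5/4)*3 = (583/4)*3 = 1749/4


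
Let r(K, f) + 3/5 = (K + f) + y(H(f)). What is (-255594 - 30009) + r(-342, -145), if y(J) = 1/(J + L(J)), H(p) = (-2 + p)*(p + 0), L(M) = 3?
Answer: -30494397049/106590 ≈ -2.8609e+5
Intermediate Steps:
H(p) = p*(-2 + p) (H(p) = (-2 + p)*p = p*(-2 + p))
y(J) = 1/(3 + J) (y(J) = 1/(J + 3) = 1/(3 + J))
r(K, f) = -⅗ + K + f + 1/(3 + f*(-2 + f)) (r(K, f) = -⅗ + ((K + f) + 1/(3 + f*(-2 + f))) = -⅗ + (K + f + 1/(3 + f*(-2 + f))) = -⅗ + K + f + 1/(3 + f*(-2 + f)))
(-255594 - 30009) + r(-342, -145) = (-255594 - 30009) + (-⅗ - 342 - 145 + 1/(3 - 145*(-2 - 145))) = -285603 + (-⅗ - 342 - 145 + 1/(3 - 145*(-147))) = -285603 + (-⅗ - 342 - 145 + 1/(3 + 21315)) = -285603 + (-⅗ - 342 - 145 + 1/21318) = -285603 - 51973279/106590 = -30494397049/106590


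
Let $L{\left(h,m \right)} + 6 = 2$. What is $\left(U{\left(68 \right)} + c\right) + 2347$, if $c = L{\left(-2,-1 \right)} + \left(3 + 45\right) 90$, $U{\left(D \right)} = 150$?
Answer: $6813$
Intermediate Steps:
$L{\left(h,m \right)} = -4$ ($L{\left(h,m \right)} = -6 + 2 = -4$)
$c = 4316$ ($c = -4 + \left(3 + 45\right) 90 = -4 + 48 \cdot 90 = -4 + 4320 = 4316$)
$\left(U{\left(68 \right)} + c\right) + 2347 = \left(150 + 4316\right) + 2347 = 4466 + 2347 = 6813$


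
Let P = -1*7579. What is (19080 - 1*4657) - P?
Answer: 22002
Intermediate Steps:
P = -7579
(19080 - 1*4657) - P = (19080 - 1*4657) - 1*(-7579) = (19080 - 4657) + 7579 = 14423 + 7579 = 22002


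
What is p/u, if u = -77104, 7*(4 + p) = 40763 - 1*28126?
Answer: -12609/539728 ≈ -0.023362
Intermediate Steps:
p = 12609/7 (p = -4 + (40763 - 1*28126)/7 = -4 + (40763 - 28126)/7 = -4 + (⅐)*12637 = -4 + 12637/7 = 12609/7 ≈ 1801.3)
p/u = (12609/7)/(-77104) = (12609/7)*(-1/77104) = -12609/539728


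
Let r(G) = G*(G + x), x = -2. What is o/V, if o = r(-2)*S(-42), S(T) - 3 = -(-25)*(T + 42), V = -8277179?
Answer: -24/8277179 ≈ -2.8995e-6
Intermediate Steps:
S(T) = 1053 + 25*T (S(T) = 3 - (-25)*(T + 42) = 3 - (-25)*(42 + T) = 3 - (-1050 - 25*T) = 3 + (1050 + 25*T) = 1053 + 25*T)
r(G) = G*(-2 + G) (r(G) = G*(G - 2) = G*(-2 + G))
o = 24 (o = (-2*(-2 - 2))*(1053 + 25*(-42)) = (-2*(-4))*(1053 - 1050) = 8*3 = 24)
o/V = 24/(-8277179) = 24*(-1/8277179) = -24/8277179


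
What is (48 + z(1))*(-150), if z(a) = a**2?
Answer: -7350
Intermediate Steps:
(48 + z(1))*(-150) = (48 + 1**2)*(-150) = (48 + 1)*(-150) = 49*(-150) = -7350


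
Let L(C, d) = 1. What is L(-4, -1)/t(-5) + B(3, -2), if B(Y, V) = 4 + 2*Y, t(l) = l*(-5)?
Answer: 251/25 ≈ 10.040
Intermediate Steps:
t(l) = -5*l
L(-4, -1)/t(-5) + B(3, -2) = 1/(-5*(-5)) + (4 + 2*3) = 1/25 + (4 + 6) = (1/25)*1 + 10 = 1/25 + 10 = 251/25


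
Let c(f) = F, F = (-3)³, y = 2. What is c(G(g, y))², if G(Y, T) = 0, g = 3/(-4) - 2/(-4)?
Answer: 729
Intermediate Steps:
g = -¼ (g = 3*(-¼) - 2*(-¼) = -¾ + ½ = -¼ ≈ -0.25000)
F = -27
c(f) = -27
c(G(g, y))² = (-27)² = 729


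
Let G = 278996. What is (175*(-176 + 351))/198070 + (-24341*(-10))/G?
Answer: 1418911780/1381518443 ≈ 1.0271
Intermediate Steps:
(175*(-176 + 351))/198070 + (-24341*(-10))/G = (175*(-176 + 351))/198070 - 24341*(-10)/278996 = (175*175)*(1/198070) + 243410*(1/278996) = 30625*(1/198070) + 121705/139498 = 6125/39614 + 121705/139498 = 1418911780/1381518443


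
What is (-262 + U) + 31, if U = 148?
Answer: -83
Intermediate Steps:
(-262 + U) + 31 = (-262 + 148) + 31 = -114 + 31 = -83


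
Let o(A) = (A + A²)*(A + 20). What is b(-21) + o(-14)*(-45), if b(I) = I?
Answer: -49161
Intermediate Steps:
o(A) = (20 + A)*(A + A²) (o(A) = (A + A²)*(20 + A) = (20 + A)*(A + A²))
b(-21) + o(-14)*(-45) = -21 - 14*(20 + (-14)² + 21*(-14))*(-45) = -21 - 14*(20 + 196 - 294)*(-45) = -21 - 14*(-78)*(-45) = -21 + 1092*(-45) = -21 - 49140 = -49161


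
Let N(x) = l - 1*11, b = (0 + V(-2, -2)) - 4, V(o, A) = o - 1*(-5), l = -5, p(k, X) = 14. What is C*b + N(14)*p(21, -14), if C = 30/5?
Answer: -230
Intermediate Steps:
V(o, A) = 5 + o (V(o, A) = o + 5 = 5 + o)
b = -1 (b = (0 + (5 - 2)) - 4 = (0 + 3) - 4 = 3 - 4 = -1)
C = 6 (C = 30*(1/5) = 6)
N(x) = -16 (N(x) = -5 - 1*11 = -5 - 11 = -16)
C*b + N(14)*p(21, -14) = 6*(-1) - 16*14 = -6 - 224 = -230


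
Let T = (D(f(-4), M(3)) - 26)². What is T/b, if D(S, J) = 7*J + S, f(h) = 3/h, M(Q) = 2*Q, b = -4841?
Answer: -3721/77456 ≈ -0.048040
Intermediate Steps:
D(S, J) = S + 7*J
T = 3721/16 (T = ((3/(-4) + 7*(2*3)) - 26)² = ((3*(-¼) + 7*6) - 26)² = ((-¾ + 42) - 26)² = (165/4 - 26)² = (61/4)² = 3721/16 ≈ 232.56)
T/b = (3721/16)/(-4841) = (3721/16)*(-1/4841) = -3721/77456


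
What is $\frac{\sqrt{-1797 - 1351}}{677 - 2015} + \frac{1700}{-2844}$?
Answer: $- \frac{425}{711} - \frac{i \sqrt{787}}{669} \approx -0.59775 - 0.041934 i$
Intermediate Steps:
$\frac{\sqrt{-1797 - 1351}}{677 - 2015} + \frac{1700}{-2844} = \frac{\sqrt{-3148}}{677 - 2015} + 1700 \left(- \frac{1}{2844}\right) = \frac{2 i \sqrt{787}}{-1338} - \frac{425}{711} = 2 i \sqrt{787} \left(- \frac{1}{1338}\right) - \frac{425}{711} = - \frac{i \sqrt{787}}{669} - \frac{425}{711} = - \frac{425}{711} - \frac{i \sqrt{787}}{669}$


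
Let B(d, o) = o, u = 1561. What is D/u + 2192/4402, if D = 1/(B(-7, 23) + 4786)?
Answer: 8227508705/16522574649 ≈ 0.49796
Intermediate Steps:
D = 1/4809 (D = 1/(23 + 4786) = 1/4809 ≈ 0.00020794)
D/u + 2192/4402 = (1/4809)/1561 + 2192/4402 = (1/4809)*(1/1561) + 2192*(1/4402) = 1/7506849 + 1096/2201 = 8227508705/16522574649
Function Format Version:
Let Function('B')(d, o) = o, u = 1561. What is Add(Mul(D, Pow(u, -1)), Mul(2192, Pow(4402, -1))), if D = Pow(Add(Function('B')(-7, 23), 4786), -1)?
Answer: Rational(8227508705, 16522574649) ≈ 0.49796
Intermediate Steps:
D = Rational(1, 4809) (D = Pow(Add(23, 4786), -1) = Pow(4809, -1) = Rational(1, 4809) ≈ 0.00020794)
Add(Mul(D, Pow(u, -1)), Mul(2192, Pow(4402, -1))) = Add(Mul(Rational(1, 4809), Pow(1561, -1)), Mul(2192, Pow(4402, -1))) = Add(Mul(Rational(1, 4809), Rational(1, 1561)), Mul(2192, Rational(1, 4402))) = Add(Rational(1, 7506849), Rational(1096, 2201)) = Rational(8227508705, 16522574649)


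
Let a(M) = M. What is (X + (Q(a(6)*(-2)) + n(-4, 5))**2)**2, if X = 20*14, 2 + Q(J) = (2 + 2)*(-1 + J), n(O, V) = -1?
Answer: 10923025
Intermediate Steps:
Q(J) = -6 + 4*J (Q(J) = -2 + (2 + 2)*(-1 + J) = -2 + 4*(-1 + J) = -2 + (-4 + 4*J) = -6 + 4*J)
X = 280
(X + (Q(a(6)*(-2)) + n(-4, 5))**2)**2 = (280 + ((-6 + 4*(6*(-2))) - 1)**2)**2 = (280 + ((-6 + 4*(-12)) - 1)**2)**2 = (280 + ((-6 - 48) - 1)**2)**2 = (280 + (-54 - 1)**2)**2 = (280 + (-55)**2)**2 = (280 + 3025)**2 = 3305**2 = 10923025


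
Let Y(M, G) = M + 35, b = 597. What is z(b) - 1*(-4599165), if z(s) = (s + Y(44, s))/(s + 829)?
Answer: 3279204983/713 ≈ 4.5992e+6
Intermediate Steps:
Y(M, G) = 35 + M
z(s) = (79 + s)/(829 + s) (z(s) = (s + (35 + 44))/(s + 829) = (s + 79)/(829 + s) = (79 + s)/(829 + s))
z(b) - 1*(-4599165) = (79 + 597)/(829 + 597) - 1*(-4599165) = 676/1426 + 4599165 = (1/1426)*676 + 4599165 = 338/713 + 4599165 = 3279204983/713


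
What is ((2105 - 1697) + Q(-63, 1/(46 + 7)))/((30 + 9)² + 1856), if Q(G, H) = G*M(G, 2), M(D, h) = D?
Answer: 4377/3377 ≈ 1.2961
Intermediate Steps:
Q(G, H) = G² (Q(G, H) = G*G = G²)
((2105 - 1697) + Q(-63, 1/(46 + 7)))/((30 + 9)² + 1856) = ((2105 - 1697) + (-63)²)/((30 + 9)² + 1856) = (408 + 3969)/(39² + 1856) = 4377/(1521 + 1856) = 4377/3377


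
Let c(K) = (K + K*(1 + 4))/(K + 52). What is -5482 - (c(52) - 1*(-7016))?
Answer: -12501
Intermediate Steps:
c(K) = 6*K/(52 + K) (c(K) = (K + K*5)/(52 + K) = (K + 5*K)/(52 + K) = (6*K)/(52 + K) = 6*K/(52 + K))
-5482 - (c(52) - 1*(-7016)) = -5482 - (6*52/(52 + 52) - 1*(-7016)) = -5482 - (6*52/104 + 7016) = -5482 - (6*52*(1/104) + 7016) = -5482 - (3 + 7016) = -5482 - 1*7019 = -5482 - 7019 = -12501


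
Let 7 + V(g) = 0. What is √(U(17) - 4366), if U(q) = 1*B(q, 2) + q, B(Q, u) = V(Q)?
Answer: 66*I ≈ 66.0*I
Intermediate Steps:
V(g) = -7 (V(g) = -7 + 0 = -7)
B(Q, u) = -7
U(q) = -7 + q (U(q) = 1*(-7) + q = -7 + q)
√(U(17) - 4366) = √((-7 + 17) - 4366) = √(10 - 4366) = √(-4356) = 66*I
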